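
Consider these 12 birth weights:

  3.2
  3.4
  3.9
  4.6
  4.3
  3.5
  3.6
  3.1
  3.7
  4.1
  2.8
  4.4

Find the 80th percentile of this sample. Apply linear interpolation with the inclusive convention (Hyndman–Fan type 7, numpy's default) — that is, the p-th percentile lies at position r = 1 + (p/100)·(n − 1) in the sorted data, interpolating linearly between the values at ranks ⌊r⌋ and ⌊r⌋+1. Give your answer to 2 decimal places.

4.26

Sorted: 2.8, 3.1, 3.2, 3.4, 3.5, 3.6, 3.7, 3.9, 4.1, 4.3, 4.4, 4.6.
n = 12.
r = 1 + (80/100)·(12 − 1) = 1 + 8.8 = 9.8.
Rank 9 is 4.1 and rank 10 is 4.3.
Interpolate: 4.1 + 0.8·(4.3 − 4.1) = 4.1 + 0.8·0.2 = 4.26.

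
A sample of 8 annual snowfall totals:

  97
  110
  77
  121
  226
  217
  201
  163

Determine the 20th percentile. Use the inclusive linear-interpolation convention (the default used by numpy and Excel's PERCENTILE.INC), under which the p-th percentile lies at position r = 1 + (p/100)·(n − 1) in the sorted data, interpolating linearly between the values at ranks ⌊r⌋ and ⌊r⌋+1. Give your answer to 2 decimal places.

102.20

Sorted: 77, 97, 110, 121, 163, 201, 217, 226.
n = 8.
r = 1 + (20/100)·(8 − 1) = 1 + 1.4 = 2.4.
Rank 2 is 97 and rank 3 is 110.
Interpolate: 97 + 0.4·(110 − 97) = 97 + 0.4·13 = 102.2.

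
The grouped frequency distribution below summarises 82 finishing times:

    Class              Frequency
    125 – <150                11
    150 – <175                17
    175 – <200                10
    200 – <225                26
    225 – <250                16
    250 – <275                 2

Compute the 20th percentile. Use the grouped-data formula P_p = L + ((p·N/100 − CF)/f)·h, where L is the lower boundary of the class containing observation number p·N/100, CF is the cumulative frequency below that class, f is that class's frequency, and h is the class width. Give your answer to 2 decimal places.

N = 82; target position k = 20/100 · 82 = 16.4.
Cumulative frequencies: 11, 28, 38, 64, 80, 82.
Observation 16.4 falls in the class 150 – <175.
L = 150, CF = 11, f = 17, h = 25.
P20 = 150 + ((16.4 − 11)/17)·25 = 150 + 7.94118 = 157.941.

157.94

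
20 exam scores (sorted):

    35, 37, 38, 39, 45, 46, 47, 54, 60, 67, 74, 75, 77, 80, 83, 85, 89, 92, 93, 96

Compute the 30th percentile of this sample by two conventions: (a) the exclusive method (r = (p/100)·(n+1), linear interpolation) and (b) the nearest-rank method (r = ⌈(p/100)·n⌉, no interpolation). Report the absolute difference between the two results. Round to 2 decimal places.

0.30

n = 20.
(a) r = 6.3; between ranks 6 (46) and 7 (47): 46.3.
(b) the nearest-rank method: rank 6 → 46.
|46.3 − 46| = 0.3.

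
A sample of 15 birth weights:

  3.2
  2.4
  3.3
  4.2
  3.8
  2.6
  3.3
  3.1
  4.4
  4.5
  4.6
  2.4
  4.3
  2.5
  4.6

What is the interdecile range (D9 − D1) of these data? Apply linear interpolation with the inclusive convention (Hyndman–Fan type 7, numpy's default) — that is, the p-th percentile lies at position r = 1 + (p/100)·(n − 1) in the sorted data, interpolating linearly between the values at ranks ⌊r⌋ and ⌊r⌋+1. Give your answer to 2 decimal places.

Sorted: 2.4, 2.4, 2.5, 2.6, 3.1, 3.2, 3.3, 3.3, 3.8, 4.2, 4.3, 4.4, 4.5, 4.6, 4.6.
n = 15.
P10: r = 2.4; ranks 2–3 are 2.4, 2.5; interpolating gives 2.44.
P90: r = 13.6; ranks 13–14 are 4.5, 4.6; interpolating gives 4.56.
Difference: 4.56 − 2.44 = 2.12.

2.12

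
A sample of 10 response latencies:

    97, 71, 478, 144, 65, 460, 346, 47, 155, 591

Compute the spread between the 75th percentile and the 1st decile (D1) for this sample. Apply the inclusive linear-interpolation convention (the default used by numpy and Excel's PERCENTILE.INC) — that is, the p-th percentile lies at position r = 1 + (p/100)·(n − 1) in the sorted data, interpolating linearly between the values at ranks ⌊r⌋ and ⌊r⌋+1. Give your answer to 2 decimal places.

368.30

Sorted: 47, 65, 71, 97, 144, 155, 346, 460, 478, 591.
n = 10.
P10: r = 1.9; ranks 1–2 are 47, 65; interpolating gives 63.2.
P75: r = 7.75; ranks 7–8 are 346, 460; interpolating gives 431.5.
Difference: 431.5 − 63.2 = 368.3.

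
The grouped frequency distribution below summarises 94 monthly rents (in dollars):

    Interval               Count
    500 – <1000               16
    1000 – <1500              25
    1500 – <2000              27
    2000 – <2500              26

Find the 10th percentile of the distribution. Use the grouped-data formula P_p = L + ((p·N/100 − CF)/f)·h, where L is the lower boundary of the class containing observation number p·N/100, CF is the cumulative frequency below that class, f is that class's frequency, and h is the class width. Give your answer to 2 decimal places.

N = 94; target position k = 10/100 · 94 = 9.4.
Cumulative frequencies: 16, 41, 68, 94.
Observation 9.4 falls in the class 500 – <1000.
L = 500, CF = 0, f = 16, h = 500.
P10 = 500 + ((9.4 − 0)/16)·500 = 500 + 293.75 = 793.75.

793.75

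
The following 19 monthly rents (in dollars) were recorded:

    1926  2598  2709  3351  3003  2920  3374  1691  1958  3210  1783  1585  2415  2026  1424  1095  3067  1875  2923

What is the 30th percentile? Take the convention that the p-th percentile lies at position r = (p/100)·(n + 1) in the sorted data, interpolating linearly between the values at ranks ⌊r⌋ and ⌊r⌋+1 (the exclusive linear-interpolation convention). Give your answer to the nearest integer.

Sorted: 1095, 1424, 1585, 1691, 1783, 1875, 1926, 1958, 2026, 2415, 2598, 2709, 2920, 2923, 3003, 3067, 3210, 3351, 3374.
n = 19.
r = (30/100)·(19 + 1) = 6.
r is an integer, so P30 is the value at rank 6: 1875.

1875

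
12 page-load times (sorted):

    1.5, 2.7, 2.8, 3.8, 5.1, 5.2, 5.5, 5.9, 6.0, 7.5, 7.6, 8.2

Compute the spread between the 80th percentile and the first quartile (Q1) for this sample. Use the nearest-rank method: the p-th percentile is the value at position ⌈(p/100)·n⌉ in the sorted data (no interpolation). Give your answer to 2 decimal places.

n = 12.
P25: rank ⌈25/100·12⌉ = 3 → 2.8.
P80: rank ⌈80/100·12⌉ = 10 → 7.5.
Difference: 7.5 − 2.8 = 4.7.

4.70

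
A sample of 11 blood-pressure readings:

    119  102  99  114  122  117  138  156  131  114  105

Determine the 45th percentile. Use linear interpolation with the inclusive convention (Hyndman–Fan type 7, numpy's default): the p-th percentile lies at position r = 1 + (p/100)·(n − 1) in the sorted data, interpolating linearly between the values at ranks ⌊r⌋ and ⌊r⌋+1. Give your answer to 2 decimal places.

115.50

Sorted: 99, 102, 105, 114, 114, 117, 119, 122, 131, 138, 156.
n = 11.
r = 1 + (45/100)·(11 − 1) = 1 + 4.5 = 5.5.
Rank 5 is 114 and rank 6 is 117.
Interpolate: 114 + 0.5·(117 − 114) = 114 + 0.5·3 = 115.5.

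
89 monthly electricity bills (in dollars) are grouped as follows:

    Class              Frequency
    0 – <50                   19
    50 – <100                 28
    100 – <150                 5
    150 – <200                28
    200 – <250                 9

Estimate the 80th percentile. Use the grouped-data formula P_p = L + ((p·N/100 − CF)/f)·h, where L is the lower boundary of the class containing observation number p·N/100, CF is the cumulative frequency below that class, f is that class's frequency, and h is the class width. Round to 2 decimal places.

N = 89; target position k = 80/100 · 89 = 71.2.
Cumulative frequencies: 19, 47, 52, 80, 89.
Observation 71.2 falls in the class 150 – <200.
L = 150, CF = 52, f = 28, h = 50.
P80 = 150 + ((71.2 − 52)/28)·50 = 150 + 34.2857 = 184.286.

184.29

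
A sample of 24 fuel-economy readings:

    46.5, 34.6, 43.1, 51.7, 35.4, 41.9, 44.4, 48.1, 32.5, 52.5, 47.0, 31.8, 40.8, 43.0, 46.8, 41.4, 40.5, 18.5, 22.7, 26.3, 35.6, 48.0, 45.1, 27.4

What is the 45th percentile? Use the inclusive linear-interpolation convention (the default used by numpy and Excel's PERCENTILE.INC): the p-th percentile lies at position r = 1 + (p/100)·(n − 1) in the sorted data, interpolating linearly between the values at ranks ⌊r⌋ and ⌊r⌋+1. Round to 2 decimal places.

41.01

Sorted: 18.5, 22.7, 26.3, 27.4, 31.8, 32.5, 34.6, 35.4, 35.6, 40.5, 40.8, 41.4, 41.9, 43.0, 43.1, 44.4, 45.1, 46.5, 46.8, 47.0, 48.0, 48.1, 51.7, 52.5.
n = 24.
r = 1 + (45/100)·(24 − 1) = 1 + 10.35 = 11.35.
Rank 11 is 40.8 and rank 12 is 41.4.
Interpolate: 40.8 + 0.35·(41.4 − 40.8) = 40.8 + 0.35·0.6 = 41.01.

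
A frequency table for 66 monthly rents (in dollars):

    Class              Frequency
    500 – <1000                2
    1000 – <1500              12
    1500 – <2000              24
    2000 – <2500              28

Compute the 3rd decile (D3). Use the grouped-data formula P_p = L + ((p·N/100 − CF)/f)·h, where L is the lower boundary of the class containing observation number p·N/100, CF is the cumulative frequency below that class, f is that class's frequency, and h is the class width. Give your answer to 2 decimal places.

1620.83

N = 66; target position k = 30/100 · 66 = 19.8.
Cumulative frequencies: 2, 14, 38, 66.
Observation 19.8 falls in the class 1500 – <2000.
L = 1500, CF = 14, f = 24, h = 500.
P30 = 1500 + ((19.8 − 14)/24)·500 = 1500 + 120.833 = 1620.83.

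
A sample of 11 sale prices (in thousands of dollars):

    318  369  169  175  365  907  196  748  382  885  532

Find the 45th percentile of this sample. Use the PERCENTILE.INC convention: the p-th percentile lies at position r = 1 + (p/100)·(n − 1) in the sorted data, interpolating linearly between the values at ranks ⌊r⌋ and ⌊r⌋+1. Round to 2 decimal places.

367.00

Sorted: 169, 175, 196, 318, 365, 369, 382, 532, 748, 885, 907.
n = 11.
r = 1 + (45/100)·(11 − 1) = 1 + 4.5 = 5.5.
Rank 5 is 365 and rank 6 is 369.
Interpolate: 365 + 0.5·(369 − 365) = 365 + 0.5·4 = 367.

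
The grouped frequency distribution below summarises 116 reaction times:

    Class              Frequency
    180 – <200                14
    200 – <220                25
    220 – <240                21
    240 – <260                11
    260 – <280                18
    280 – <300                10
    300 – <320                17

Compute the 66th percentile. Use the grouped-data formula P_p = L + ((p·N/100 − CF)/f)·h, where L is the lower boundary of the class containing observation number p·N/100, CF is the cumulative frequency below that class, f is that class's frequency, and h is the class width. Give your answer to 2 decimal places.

N = 116; target position k = 66/100 · 116 = 76.56.
Cumulative frequencies: 14, 39, 60, 71, 89, 99, 116.
Observation 76.56 falls in the class 260 – <280.
L = 260, CF = 71, f = 18, h = 20.
P66 = 260 + ((76.56 − 71)/18)·20 = 260 + 6.17778 = 266.178.

266.18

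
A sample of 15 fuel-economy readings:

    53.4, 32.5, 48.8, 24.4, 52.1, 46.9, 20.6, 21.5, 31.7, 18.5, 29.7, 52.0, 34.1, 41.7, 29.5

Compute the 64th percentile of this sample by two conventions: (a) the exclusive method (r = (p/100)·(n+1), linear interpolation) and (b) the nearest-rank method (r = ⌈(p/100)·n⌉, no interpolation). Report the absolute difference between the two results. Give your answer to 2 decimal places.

Sorted: 18.5, 20.6, 21.5, 24.4, 29.5, 29.7, 31.7, 32.5, 34.1, 41.7, 46.9, 48.8, 52.0, 52.1, 53.4.
n = 15.
(a) r = 10.24; between ranks 10 (41.7) and 11 (46.9): 42.948.
(b) the nearest-rank method: rank 10 → 41.7.
|42.948 − 41.7| = 1.248.

1.25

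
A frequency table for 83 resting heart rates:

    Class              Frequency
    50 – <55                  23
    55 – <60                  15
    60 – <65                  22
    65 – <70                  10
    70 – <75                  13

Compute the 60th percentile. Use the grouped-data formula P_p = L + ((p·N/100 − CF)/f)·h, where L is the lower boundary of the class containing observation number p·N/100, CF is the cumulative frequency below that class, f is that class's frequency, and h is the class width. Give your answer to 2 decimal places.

N = 83; target position k = 60/100 · 83 = 49.8.
Cumulative frequencies: 23, 38, 60, 70, 83.
Observation 49.8 falls in the class 60 – <65.
L = 60, CF = 38, f = 22, h = 5.
P60 = 60 + ((49.8 − 38)/22)·5 = 60 + 2.68182 = 62.6818.

62.68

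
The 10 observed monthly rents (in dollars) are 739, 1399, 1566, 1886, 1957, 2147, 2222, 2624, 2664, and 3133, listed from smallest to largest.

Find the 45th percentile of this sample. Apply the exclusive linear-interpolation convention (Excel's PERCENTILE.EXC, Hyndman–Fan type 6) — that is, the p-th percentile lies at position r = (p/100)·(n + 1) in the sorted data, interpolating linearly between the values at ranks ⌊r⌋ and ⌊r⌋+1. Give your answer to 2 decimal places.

n = 10.
r = (45/100)·(10 + 1) = 4.95.
Rank 4 is 1886 and rank 5 is 1957.
Interpolate: 1886 + 0.95·(1957 − 1886) = 1886 + 0.95·71 = 1953.45.

1953.45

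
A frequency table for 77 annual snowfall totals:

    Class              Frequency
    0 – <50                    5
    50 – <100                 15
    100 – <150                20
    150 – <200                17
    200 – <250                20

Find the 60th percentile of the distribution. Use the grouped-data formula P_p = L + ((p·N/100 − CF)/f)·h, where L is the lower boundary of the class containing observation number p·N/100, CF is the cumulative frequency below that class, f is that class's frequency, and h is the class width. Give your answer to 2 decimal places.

168.24

N = 77; target position k = 60/100 · 77 = 46.2.
Cumulative frequencies: 5, 20, 40, 57, 77.
Observation 46.2 falls in the class 150 – <200.
L = 150, CF = 40, f = 17, h = 50.
P60 = 150 + ((46.2 − 40)/17)·50 = 150 + 18.2353 = 168.235.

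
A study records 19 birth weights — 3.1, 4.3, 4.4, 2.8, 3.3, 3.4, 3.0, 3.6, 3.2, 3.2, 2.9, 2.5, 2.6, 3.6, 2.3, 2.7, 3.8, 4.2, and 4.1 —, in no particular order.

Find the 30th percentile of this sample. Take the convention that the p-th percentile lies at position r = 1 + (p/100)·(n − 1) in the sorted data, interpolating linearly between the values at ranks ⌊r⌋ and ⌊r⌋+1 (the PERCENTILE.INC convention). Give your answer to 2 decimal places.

Sorted: 2.3, 2.5, 2.6, 2.7, 2.8, 2.9, 3.0, 3.1, 3.2, 3.2, 3.3, 3.4, 3.6, 3.6, 3.8, 4.1, 4.2, 4.3, 4.4.
n = 19.
r = 1 + (30/100)·(19 − 1) = 1 + 5.4 = 6.4.
Rank 6 is 2.9 and rank 7 is 3.0.
Interpolate: 2.9 + 0.4·(3.0 − 2.9) = 2.9 + 0.4·0.1 = 2.94.

2.94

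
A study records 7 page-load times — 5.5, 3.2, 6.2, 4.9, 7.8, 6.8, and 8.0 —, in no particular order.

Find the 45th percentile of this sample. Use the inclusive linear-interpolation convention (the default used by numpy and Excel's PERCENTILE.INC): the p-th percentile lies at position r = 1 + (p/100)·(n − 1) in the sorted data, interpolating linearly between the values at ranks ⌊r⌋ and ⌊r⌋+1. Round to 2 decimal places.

Sorted: 3.2, 4.9, 5.5, 6.2, 6.8, 7.8, 8.0.
n = 7.
r = 1 + (45/100)·(7 − 1) = 1 + 2.7 = 3.7.
Rank 3 is 5.5 and rank 4 is 6.2.
Interpolate: 5.5 + 0.7·(6.2 − 5.5) = 5.5 + 0.7·0.7 = 5.99.

5.99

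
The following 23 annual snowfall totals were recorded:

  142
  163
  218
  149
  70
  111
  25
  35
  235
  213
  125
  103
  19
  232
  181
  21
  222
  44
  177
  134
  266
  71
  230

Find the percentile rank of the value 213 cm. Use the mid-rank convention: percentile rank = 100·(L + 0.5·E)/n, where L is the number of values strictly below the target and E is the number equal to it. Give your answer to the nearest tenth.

Sorted: 19, 21, 25, 35, 44, 70, 71, 103, 111, 125, 134, 142, 149, 163, 177, 181, 213, 218, 222, 230, 232, 235, 266.
Count below 213: L = 16; count equal: E = 1; n = 23.
Percentile rank = 100·(16 + 0.5·1)/23 = 100·16.5/23 = 71.74.

71.7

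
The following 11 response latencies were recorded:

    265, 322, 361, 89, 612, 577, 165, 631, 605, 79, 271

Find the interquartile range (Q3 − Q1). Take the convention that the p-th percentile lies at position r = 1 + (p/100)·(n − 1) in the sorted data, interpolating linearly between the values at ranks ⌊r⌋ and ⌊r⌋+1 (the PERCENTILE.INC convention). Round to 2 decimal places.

Sorted: 79, 89, 165, 265, 271, 322, 361, 577, 605, 612, 631.
n = 11.
P25: r = 3.5; ranks 3–4 are 165, 265; interpolating gives 215.
P75: r = 8.5; ranks 8–9 are 577, 605; interpolating gives 591.
Difference: 591 − 215 = 376.

376.00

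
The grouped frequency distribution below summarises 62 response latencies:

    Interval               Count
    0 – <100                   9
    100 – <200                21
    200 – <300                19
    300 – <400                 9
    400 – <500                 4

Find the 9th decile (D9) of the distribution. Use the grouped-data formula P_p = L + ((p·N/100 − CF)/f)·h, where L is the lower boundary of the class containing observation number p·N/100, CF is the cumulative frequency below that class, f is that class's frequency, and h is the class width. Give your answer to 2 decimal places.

375.56

N = 62; target position k = 90/100 · 62 = 55.8.
Cumulative frequencies: 9, 30, 49, 58, 62.
Observation 55.8 falls in the class 300 – <400.
L = 300, CF = 49, f = 9, h = 100.
P90 = 300 + ((55.8 − 49)/9)·100 = 300 + 75.5556 = 375.556.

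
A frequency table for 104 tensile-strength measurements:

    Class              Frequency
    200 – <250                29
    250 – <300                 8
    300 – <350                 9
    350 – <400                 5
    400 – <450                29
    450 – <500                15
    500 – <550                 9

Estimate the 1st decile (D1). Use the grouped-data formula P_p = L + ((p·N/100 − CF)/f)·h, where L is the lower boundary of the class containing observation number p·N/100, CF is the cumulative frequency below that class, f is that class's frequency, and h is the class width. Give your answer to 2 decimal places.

217.93

N = 104; target position k = 10/100 · 104 = 10.4.
Cumulative frequencies: 29, 37, 46, 51, 80, 95, 104.
Observation 10.4 falls in the class 200 – <250.
L = 200, CF = 0, f = 29, h = 50.
P10 = 200 + ((10.4 − 0)/29)·50 = 200 + 17.931 = 217.931.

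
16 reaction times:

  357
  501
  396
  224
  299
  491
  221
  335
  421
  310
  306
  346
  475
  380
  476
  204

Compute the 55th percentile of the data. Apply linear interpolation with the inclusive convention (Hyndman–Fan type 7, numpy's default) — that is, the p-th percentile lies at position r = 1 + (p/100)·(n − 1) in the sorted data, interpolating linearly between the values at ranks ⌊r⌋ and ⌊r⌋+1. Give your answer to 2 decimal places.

362.75

Sorted: 204, 221, 224, 299, 306, 310, 335, 346, 357, 380, 396, 421, 475, 476, 491, 501.
n = 16.
r = 1 + (55/100)·(16 − 1) = 1 + 8.25 = 9.25.
Rank 9 is 357 and rank 10 is 380.
Interpolate: 357 + 0.25·(380 − 357) = 357 + 0.25·23 = 362.75.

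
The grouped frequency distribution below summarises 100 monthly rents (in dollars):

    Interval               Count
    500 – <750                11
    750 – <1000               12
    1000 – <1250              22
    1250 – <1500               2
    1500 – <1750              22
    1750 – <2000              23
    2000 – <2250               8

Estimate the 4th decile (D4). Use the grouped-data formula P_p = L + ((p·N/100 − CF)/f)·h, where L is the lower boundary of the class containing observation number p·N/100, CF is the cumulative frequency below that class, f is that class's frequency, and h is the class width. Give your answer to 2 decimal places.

1193.18

N = 100; target position k = 40/100 · 100 = 40.
Cumulative frequencies: 11, 23, 45, 47, 69, 92, 100.
Observation 40 falls in the class 1000 – <1250.
L = 1000, CF = 23, f = 22, h = 250.
P40 = 1000 + ((40 − 23)/22)·250 = 1000 + 193.182 = 1193.18.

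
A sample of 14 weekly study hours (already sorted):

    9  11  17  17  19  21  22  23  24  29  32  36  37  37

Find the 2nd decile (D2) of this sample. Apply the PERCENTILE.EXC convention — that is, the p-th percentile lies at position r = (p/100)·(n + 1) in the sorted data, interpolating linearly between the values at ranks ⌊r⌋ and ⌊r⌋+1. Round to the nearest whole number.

n = 14.
r = (20/100)·(14 + 1) = 3.
r is an integer, so P20 is the value at rank 3: 17.

17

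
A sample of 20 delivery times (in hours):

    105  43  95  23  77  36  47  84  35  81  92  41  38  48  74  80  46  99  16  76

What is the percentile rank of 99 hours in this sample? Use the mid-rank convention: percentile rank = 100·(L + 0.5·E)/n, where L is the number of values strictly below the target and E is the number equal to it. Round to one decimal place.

92.5

Sorted: 16, 23, 35, 36, 38, 41, 43, 46, 47, 48, 74, 76, 77, 80, 81, 84, 92, 95, 99, 105.
Count below 99: L = 18; count equal: E = 1; n = 20.
Percentile rank = 100·(18 + 0.5·1)/20 = 100·18.5/20 = 92.5.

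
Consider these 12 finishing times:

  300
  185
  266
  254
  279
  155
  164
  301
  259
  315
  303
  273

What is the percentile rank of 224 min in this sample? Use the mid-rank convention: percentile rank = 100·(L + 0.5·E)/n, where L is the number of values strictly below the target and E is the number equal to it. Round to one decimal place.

25.0

Sorted: 155, 164, 185, 254, 259, 266, 273, 279, 300, 301, 303, 315.
Count below 224: L = 3; count equal: E = 0; n = 12.
Percentile rank = 100·(3 + 0.5·0)/12 = 100·3/12 = 25.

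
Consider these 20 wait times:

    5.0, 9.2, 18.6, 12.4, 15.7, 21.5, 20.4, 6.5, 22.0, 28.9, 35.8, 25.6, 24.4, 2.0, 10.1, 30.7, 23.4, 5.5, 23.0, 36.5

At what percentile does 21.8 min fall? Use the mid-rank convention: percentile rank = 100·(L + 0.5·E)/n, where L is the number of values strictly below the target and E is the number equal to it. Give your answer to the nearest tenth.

Sorted: 2.0, 5.0, 5.5, 6.5, 9.2, 10.1, 12.4, 15.7, 18.6, 20.4, 21.5, 22.0, 23.0, 23.4, 24.4, 25.6, 28.9, 30.7, 35.8, 36.5.
Count below 21.8: L = 11; count equal: E = 0; n = 20.
Percentile rank = 100·(11 + 0.5·0)/20 = 100·11/20 = 55.

55.0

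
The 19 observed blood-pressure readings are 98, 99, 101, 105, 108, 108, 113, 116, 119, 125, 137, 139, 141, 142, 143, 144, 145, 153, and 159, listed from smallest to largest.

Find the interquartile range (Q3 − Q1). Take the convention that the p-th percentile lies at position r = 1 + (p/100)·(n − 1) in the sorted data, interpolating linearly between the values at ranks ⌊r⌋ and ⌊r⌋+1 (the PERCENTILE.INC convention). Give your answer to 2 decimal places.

n = 19.
P25: r = 5.5; ranks 5–6 are 108, 108; interpolating gives 108.
P75: r = 14.5; ranks 14–15 are 142, 143; interpolating gives 142.5.
Difference: 142.5 − 108 = 34.5.

34.50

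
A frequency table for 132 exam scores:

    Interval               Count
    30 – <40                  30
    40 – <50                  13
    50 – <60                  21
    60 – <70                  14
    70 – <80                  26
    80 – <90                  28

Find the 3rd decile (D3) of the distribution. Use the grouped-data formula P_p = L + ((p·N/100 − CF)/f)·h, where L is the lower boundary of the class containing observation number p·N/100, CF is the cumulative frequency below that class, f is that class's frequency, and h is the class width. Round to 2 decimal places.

47.38

N = 132; target position k = 30/100 · 132 = 39.6.
Cumulative frequencies: 30, 43, 64, 78, 104, 132.
Observation 39.6 falls in the class 40 – <50.
L = 40, CF = 30, f = 13, h = 10.
P30 = 40 + ((39.6 − 30)/13)·10 = 40 + 7.38462 = 47.3846.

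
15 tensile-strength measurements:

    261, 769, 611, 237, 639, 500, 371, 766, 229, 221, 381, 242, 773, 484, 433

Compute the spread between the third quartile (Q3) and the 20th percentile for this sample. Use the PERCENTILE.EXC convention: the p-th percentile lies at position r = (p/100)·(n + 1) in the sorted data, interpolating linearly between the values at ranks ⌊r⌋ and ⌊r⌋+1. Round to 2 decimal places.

Sorted: 221, 229, 237, 242, 261, 371, 381, 433, 484, 500, 611, 639, 766, 769, 773.
n = 15.
P20: r = 3.2; ranks 3–4 are 237, 242; interpolating gives 238.
P75: r = 12 (integer) → 639.
Difference: 639 − 238 = 401.

401.00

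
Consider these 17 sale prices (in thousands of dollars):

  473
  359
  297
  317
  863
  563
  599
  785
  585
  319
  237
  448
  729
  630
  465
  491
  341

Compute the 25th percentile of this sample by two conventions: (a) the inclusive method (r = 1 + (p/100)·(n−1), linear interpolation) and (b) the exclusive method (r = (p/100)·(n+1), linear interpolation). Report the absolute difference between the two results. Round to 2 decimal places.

Sorted: 237, 297, 317, 319, 341, 359, 448, 465, 473, 491, 563, 585, 599, 630, 729, 785, 863.
n = 17.
(a) r = 5 → value at rank 5 = 341.
(b) r = 4.5; between ranks 4 (319) and 5 (341): 330.
|341 − 330| = 11.

11.00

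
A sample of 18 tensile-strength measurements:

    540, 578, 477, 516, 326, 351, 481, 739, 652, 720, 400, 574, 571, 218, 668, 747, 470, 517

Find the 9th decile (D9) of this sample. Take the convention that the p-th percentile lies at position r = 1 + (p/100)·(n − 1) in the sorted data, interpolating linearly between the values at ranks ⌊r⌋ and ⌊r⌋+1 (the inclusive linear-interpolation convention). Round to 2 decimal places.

725.70

Sorted: 218, 326, 351, 400, 470, 477, 481, 516, 517, 540, 571, 574, 578, 652, 668, 720, 739, 747.
n = 18.
r = 1 + (90/100)·(18 − 1) = 1 + 15.3 = 16.3.
Rank 16 is 720 and rank 17 is 739.
Interpolate: 720 + 0.3·(739 − 720) = 720 + 0.3·19 = 725.7.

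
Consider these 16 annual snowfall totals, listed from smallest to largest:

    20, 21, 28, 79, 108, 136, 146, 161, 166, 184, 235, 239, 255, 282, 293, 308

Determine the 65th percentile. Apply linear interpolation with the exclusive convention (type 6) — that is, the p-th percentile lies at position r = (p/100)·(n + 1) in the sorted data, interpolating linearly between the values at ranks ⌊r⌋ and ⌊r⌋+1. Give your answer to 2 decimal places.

n = 16.
r = (65/100)·(16 + 1) = 11.05.
Rank 11 is 235 and rank 12 is 239.
Interpolate: 235 + 0.05·(239 − 235) = 235 + 0.05·4 = 235.2.

235.20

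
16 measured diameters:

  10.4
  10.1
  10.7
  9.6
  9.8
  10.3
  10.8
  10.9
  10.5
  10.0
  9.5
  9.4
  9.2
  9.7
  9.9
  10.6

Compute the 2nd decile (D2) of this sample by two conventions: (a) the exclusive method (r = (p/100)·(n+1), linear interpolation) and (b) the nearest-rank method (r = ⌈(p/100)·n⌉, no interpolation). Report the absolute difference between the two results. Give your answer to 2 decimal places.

0.06

Sorted: 9.2, 9.4, 9.5, 9.6, 9.7, 9.8, 9.9, 10.0, 10.1, 10.3, 10.4, 10.5, 10.6, 10.7, 10.8, 10.9.
n = 16.
(a) r = 3.4; between ranks 3 (9.5) and 4 (9.6): 9.54.
(b) the nearest-rank method: rank 4 → 9.6.
|9.54 − 9.6| = 0.06.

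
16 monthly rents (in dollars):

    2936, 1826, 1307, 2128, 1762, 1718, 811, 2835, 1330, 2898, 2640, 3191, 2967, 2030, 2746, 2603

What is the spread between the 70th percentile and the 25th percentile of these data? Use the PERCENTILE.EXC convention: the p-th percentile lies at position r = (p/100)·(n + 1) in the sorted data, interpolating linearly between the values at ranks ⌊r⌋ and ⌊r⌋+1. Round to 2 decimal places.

Sorted: 811, 1307, 1330, 1718, 1762, 1826, 2030, 2128, 2603, 2640, 2746, 2835, 2898, 2936, 2967, 3191.
n = 16.
P25: r = 4.25; ranks 4–5 are 1718, 1762; interpolating gives 1729.
P70: r = 11.9; ranks 11–12 are 2746, 2835; interpolating gives 2826.1.
Difference: 2826.1 − 1729 = 1097.1.

1097.10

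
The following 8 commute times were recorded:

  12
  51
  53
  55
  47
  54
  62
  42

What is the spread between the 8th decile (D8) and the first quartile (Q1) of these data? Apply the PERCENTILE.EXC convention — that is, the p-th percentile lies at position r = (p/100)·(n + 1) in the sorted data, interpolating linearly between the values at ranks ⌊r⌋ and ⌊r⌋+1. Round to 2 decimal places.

13.15

Sorted: 12, 42, 47, 51, 53, 54, 55, 62.
n = 8.
P25: r = 2.25; ranks 2–3 are 42, 47; interpolating gives 43.25.
P80: r = 7.2; ranks 7–8 are 55, 62; interpolating gives 56.4.
Difference: 56.4 − 43.25 = 13.15.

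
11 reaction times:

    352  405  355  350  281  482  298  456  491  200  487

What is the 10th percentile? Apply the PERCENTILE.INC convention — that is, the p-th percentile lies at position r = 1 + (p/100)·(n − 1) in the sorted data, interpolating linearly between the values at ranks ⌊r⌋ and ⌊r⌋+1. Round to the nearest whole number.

Sorted: 200, 281, 298, 350, 352, 355, 405, 456, 482, 487, 491.
n = 11.
r = 1 + (10/100)·(11 − 1) = 1 + 1 = 2.
r is an integer, so P10 is the value at rank 2: 281.

281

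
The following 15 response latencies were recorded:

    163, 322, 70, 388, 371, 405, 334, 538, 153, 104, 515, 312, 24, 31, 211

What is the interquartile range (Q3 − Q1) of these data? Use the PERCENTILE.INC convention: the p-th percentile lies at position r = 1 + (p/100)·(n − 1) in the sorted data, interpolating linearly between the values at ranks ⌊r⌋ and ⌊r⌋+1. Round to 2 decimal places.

251.00

Sorted: 24, 31, 70, 104, 153, 163, 211, 312, 322, 334, 371, 388, 405, 515, 538.
n = 15.
P25: r = 4.5; ranks 4–5 are 104, 153; interpolating gives 128.5.
P75: r = 11.5; ranks 11–12 are 371, 388; interpolating gives 379.5.
Difference: 379.5 − 128.5 = 251.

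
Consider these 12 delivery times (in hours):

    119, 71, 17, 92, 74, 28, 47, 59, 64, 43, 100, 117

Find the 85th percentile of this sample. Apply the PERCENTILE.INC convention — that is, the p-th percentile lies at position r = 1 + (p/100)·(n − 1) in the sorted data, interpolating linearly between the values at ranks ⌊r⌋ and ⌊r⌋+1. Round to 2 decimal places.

Sorted: 17, 28, 43, 47, 59, 64, 71, 74, 92, 100, 117, 119.
n = 12.
r = 1 + (85/100)·(12 − 1) = 1 + 9.35 = 10.35.
Rank 10 is 100 and rank 11 is 117.
Interpolate: 100 + 0.35·(117 − 100) = 100 + 0.35·17 = 105.95.

105.95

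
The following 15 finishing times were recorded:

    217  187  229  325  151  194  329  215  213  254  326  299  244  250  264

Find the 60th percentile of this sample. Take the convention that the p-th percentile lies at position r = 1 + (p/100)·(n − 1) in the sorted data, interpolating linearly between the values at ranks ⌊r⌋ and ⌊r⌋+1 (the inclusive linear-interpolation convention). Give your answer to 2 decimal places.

Sorted: 151, 187, 194, 213, 215, 217, 229, 244, 250, 254, 264, 299, 325, 326, 329.
n = 15.
r = 1 + (60/100)·(15 − 1) = 1 + 8.4 = 9.4.
Rank 9 is 250 and rank 10 is 254.
Interpolate: 250 + 0.4·(254 − 250) = 250 + 0.4·4 = 251.6.

251.60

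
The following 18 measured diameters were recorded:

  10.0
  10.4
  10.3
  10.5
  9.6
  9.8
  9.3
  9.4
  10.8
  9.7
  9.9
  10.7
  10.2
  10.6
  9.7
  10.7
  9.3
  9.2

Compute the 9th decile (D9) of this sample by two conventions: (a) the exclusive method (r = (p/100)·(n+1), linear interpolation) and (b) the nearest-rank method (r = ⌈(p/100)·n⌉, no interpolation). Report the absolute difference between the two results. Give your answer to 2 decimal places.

Sorted: 9.2, 9.3, 9.3, 9.4, 9.6, 9.7, 9.7, 9.8, 9.9, 10.0, 10.2, 10.3, 10.4, 10.5, 10.6, 10.7, 10.7, 10.8.
n = 18.
(a) r = 17.1; between ranks 17 (10.7) and 18 (10.8): 10.71.
(b) the nearest-rank method: rank 17 → 10.7.
|10.71 − 10.7| = 0.01.

0.01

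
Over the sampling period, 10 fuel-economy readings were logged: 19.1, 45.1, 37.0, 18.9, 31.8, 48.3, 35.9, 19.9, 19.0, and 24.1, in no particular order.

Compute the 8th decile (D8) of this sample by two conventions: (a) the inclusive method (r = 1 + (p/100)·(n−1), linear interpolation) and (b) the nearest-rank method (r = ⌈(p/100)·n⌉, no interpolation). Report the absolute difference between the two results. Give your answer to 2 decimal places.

Sorted: 18.9, 19.0, 19.1, 19.9, 24.1, 31.8, 35.9, 37.0, 45.1, 48.3.
n = 10.
(a) r = 8.2; between ranks 8 (37.0) and 9 (45.1): 38.62.
(b) the nearest-rank method: rank 8 → 37.
|38.62 − 37| = 1.62.

1.62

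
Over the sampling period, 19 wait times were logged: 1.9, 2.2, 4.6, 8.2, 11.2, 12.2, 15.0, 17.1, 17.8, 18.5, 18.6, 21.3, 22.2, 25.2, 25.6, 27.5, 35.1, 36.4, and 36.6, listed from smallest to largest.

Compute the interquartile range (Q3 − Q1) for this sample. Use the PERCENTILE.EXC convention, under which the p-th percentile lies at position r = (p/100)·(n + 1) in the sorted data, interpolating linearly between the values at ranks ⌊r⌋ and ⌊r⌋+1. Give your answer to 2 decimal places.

n = 19.
P25: r = 5 (integer) → 11.2.
P75: r = 15 (integer) → 25.6.
Difference: 25.6 − 11.2 = 14.4.

14.40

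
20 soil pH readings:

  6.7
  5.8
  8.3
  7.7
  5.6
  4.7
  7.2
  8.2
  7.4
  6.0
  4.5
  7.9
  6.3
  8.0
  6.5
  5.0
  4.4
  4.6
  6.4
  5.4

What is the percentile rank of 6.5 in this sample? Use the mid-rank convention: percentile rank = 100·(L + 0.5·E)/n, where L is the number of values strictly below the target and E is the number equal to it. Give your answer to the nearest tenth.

Sorted: 4.4, 4.5, 4.6, 4.7, 5.0, 5.4, 5.6, 5.8, 6.0, 6.3, 6.4, 6.5, 6.7, 7.2, 7.4, 7.7, 7.9, 8.0, 8.2, 8.3.
Count below 6.5: L = 11; count equal: E = 1; n = 20.
Percentile rank = 100·(11 + 0.5·1)/20 = 100·11.5/20 = 57.5.

57.5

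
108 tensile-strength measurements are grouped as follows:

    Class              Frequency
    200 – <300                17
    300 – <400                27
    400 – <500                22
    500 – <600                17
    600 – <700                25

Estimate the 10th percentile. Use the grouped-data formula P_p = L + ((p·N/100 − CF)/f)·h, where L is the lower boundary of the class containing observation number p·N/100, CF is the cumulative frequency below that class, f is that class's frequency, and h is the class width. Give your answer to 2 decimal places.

N = 108; target position k = 10/100 · 108 = 10.8.
Cumulative frequencies: 17, 44, 66, 83, 108.
Observation 10.8 falls in the class 200 – <300.
L = 200, CF = 0, f = 17, h = 100.
P10 = 200 + ((10.8 − 0)/17)·100 = 200 + 63.5294 = 263.529.

263.53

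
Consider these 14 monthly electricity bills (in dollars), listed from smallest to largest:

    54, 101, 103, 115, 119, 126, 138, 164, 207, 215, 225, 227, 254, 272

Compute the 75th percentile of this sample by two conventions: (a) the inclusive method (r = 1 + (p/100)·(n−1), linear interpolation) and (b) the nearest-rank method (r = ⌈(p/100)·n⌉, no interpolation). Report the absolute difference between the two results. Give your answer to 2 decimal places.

n = 14.
(a) r = 10.75; between ranks 10 (215) and 11 (225): 222.5.
(b) the nearest-rank method: rank 11 → 225.
|222.5 − 225| = 2.5.

2.50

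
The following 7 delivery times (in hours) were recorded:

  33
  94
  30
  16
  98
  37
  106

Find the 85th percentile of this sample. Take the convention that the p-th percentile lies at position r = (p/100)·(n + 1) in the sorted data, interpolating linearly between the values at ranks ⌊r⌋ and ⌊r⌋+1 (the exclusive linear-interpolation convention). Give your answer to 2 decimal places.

Sorted: 16, 30, 33, 37, 94, 98, 106.
n = 7.
r = (85/100)·(7 + 1) = 6.8.
Rank 6 is 98 and rank 7 is 106.
Interpolate: 98 + 0.8·(106 − 98) = 98 + 0.8·8 = 104.4.

104.40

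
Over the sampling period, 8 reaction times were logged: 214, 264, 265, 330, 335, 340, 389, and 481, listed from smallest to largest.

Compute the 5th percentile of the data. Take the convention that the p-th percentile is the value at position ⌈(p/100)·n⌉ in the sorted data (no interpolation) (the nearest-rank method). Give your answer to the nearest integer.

214

n = 8.
Position = ⌈5/100 · 8⌉ = ⌈0.4⌉ = 1.
The value at rank 1 is 214.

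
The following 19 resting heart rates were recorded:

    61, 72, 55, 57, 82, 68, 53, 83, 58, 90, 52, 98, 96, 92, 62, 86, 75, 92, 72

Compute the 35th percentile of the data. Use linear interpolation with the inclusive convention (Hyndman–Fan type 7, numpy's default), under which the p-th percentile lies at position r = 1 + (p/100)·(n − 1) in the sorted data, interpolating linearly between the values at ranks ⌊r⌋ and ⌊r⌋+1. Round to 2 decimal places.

63.80

Sorted: 52, 53, 55, 57, 58, 61, 62, 68, 72, 72, 75, 82, 83, 86, 90, 92, 92, 96, 98.
n = 19.
r = 1 + (35/100)·(19 − 1) = 1 + 6.3 = 7.3.
Rank 7 is 62 and rank 8 is 68.
Interpolate: 62 + 0.3·(68 − 62) = 62 + 0.3·6 = 63.8.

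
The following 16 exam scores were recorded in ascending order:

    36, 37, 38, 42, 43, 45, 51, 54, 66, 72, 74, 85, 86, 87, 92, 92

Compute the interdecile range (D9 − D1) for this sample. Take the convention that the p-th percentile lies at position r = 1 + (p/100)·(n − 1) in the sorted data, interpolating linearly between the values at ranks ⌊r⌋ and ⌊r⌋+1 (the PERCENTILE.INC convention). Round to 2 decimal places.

n = 16.
P10: r = 2.5; ranks 2–3 are 37, 38; interpolating gives 37.5.
P90: r = 14.5; ranks 14–15 are 87, 92; interpolating gives 89.5.
Difference: 89.5 − 37.5 = 52.

52.00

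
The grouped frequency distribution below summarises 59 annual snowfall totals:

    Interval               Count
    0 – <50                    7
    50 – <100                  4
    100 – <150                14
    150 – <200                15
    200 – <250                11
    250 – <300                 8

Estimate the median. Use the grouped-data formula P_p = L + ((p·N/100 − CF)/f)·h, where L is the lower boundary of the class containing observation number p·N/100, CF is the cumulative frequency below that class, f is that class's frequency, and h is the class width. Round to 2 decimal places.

165.00

N = 59; target position k = 50/100 · 59 = 29.5.
Cumulative frequencies: 7, 11, 25, 40, 51, 59.
Observation 29.5 falls in the class 150 – <200.
L = 150, CF = 25, f = 15, h = 50.
P50 = 150 + ((29.5 − 25)/15)·50 = 150 + 15 = 165.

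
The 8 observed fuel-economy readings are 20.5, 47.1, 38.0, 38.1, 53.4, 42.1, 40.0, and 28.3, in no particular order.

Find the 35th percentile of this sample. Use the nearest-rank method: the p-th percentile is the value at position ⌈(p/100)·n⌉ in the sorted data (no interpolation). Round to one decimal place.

38.0

Sorted: 20.5, 28.3, 38.0, 38.1, 40.0, 42.1, 47.1, 53.4.
n = 8.
Position = ⌈35/100 · 8⌉ = ⌈2.8⌉ = 3.
The value at rank 3 is 38.0.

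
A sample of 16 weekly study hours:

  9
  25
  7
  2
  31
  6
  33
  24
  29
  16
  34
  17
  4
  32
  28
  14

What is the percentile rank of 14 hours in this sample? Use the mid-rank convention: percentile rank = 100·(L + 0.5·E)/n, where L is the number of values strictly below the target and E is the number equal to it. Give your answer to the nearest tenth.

34.4

Sorted: 2, 4, 6, 7, 9, 14, 16, 17, 24, 25, 28, 29, 31, 32, 33, 34.
Count below 14: L = 5; count equal: E = 1; n = 16.
Percentile rank = 100·(5 + 0.5·1)/16 = 100·5.5/16 = 34.38.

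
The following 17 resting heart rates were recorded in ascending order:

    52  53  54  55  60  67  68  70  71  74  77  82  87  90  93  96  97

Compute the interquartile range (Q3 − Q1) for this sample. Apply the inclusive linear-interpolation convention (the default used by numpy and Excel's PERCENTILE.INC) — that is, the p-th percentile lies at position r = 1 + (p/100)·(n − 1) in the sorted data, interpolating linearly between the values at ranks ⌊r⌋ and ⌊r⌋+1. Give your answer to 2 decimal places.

n = 17.
P25: r = 5 (integer) → 60.
P75: r = 13 (integer) → 87.
Difference: 87 − 60 = 27.

27.00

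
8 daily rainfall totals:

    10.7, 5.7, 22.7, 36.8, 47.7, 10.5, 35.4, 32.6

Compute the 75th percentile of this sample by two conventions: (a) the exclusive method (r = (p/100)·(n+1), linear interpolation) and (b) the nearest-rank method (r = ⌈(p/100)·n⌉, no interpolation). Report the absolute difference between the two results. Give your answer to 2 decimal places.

Sorted: 5.7, 10.5, 10.7, 22.7, 32.6, 35.4, 36.8, 47.7.
n = 8.
(a) r = 6.75; between ranks 6 (35.4) and 7 (36.8): 36.45.
(b) the nearest-rank method: rank 6 → 35.4.
|36.45 − 35.4| = 1.05.

1.05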